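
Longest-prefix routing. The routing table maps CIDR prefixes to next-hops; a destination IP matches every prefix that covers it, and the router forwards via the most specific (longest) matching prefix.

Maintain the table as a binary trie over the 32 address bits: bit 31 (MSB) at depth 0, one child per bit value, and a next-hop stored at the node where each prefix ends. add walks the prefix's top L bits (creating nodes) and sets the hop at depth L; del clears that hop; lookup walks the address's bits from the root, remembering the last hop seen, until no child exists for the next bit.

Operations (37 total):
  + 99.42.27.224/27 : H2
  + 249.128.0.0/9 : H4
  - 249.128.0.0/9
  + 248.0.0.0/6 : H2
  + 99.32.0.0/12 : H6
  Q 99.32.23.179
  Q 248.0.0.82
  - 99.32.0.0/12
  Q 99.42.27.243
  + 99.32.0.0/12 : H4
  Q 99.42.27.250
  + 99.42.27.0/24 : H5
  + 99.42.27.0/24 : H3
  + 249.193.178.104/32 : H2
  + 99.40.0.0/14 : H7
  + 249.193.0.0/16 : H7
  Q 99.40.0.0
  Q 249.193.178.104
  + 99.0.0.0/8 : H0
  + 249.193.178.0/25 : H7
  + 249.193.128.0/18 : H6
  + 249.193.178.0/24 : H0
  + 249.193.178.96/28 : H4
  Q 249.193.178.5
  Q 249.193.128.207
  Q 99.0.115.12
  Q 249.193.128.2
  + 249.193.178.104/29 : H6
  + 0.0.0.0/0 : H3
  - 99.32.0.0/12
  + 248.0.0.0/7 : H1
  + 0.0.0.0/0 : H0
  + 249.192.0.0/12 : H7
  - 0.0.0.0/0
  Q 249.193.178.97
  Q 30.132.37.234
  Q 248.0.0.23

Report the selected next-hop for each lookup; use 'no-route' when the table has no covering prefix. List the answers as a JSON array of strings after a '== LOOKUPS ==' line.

Process each operation:
  add 99.42.27.224/27 -> H2 at depth 27
  add 249.128.0.0/9 -> H4 at depth 9
  del 249.128.0.0/9 (clear depth 9)
  add 248.0.0.0/6 -> H2 at depth 6
  add 99.32.0.0/12 -> H6 at depth 12
  ? 99.32.23.179  path d0:-→d1:-→d2:-→d3:-→d4:-→d5:-→d6:-→d7:-→d8:-→d9:-→d10:-→d11:-→d12:H6  best=H6
  ? 248.0.0.82  path d0:-→d1:-→d2:-→d3:-→d4:-→d5:-→d6:H2→d7:-  best=H2
  del 99.32.0.0/12 (clear depth 12)
  ? 99.42.27.243  path d0:-→d1:-→d2:-→d3:-→d4:-→d5:-→d6:-→d7:-→d8:-→d9:-→d10:-→d11:-→d12:-→d13:-→d14:-→d15:-→d16:-→d17:-→d18:-→d19:-→d20:-→d21:-→d22:-→d23:-→d24:-→d25:-→d26:-→d27:H2  best=H2
  add 99.32.0.0/12 -> H4 at depth 12
  ? 99.42.27.250  path d0:-→d1:-→d2:-→d3:-→d4:-→d5:-→d6:-→d7:-→d8:-→d9:-→d10:-→d11:-→d12:H4→d13:-→d14:-→d15:-→d16:-→d17:-→d18:-→d19:-→d20:-→d21:-→d22:-→d23:-→d24:-→d25:-→d26:-→d27:H2  best=H2
  add 99.42.27.0/24 -> H5 at depth 24
  add 99.42.27.0/24 -> H3 at depth 24
  add 249.193.178.104/32 -> H2 at depth 32
  add 99.40.0.0/14 -> H7 at depth 14
  add 249.193.0.0/16 -> H7 at depth 16
  ? 99.40.0.0  path d0:-→d1:-→d2:-→d3:-→d4:-→d5:-→d6:-→d7:-→d8:-→d9:-→d10:-→d11:-→d12:H4→d13:-→d14:H7  best=H7
  ? 249.193.178.104  path d0:-→d1:-→d2:-→d3:-→d4:-→d5:-→d6:H2→d7:-→d8:-→d9:-→d10:-→d11:-→d12:-→d13:-→d14:-→d15:-→d16:H7→d17:-→d18:-→d19:-→d20:-→d21:-→d22:-→d23:-→d24:-→d25:-→d26:-→d27:-→d28:-→d29:-→d30:-→d31:-→d32:H2  best=H2
  add 99.0.0.0/8 -> H0 at depth 8
  add 249.193.178.0/25 -> H7 at depth 25
  add 249.193.128.0/18 -> H6 at depth 18
  add 249.193.178.0/24 -> H0 at depth 24
  add 249.193.178.96/28 -> H4 at depth 28
  ? 249.193.178.5  path d0:-→d1:-→d2:-→d3:-→d4:-→d5:-→d6:H2→d7:-→d8:-→d9:-→d10:-→d11:-→d12:-→d13:-→d14:-→d15:-→d16:H7→d17:-→d18:H6→d19:-→d20:-→d21:-→d22:-→d23:-→d24:H0→d25:H7  best=H7
  ? 249.193.128.207  path d0:-→d1:-→d2:-→d3:-→d4:-→d5:-→d6:H2→d7:-→d8:-→d9:-→d10:-→d11:-→d12:-→d13:-→d14:-→d15:-→d16:H7→d17:-→d18:H6  best=H6
  ? 99.0.115.12  path d0:-→d1:-→d2:-→d3:-→d4:-→d5:-→d6:-→d7:-→d8:H0→d9:-→d10:-  best=H0
  ? 249.193.128.2  path d0:-→d1:-→d2:-→d3:-→d4:-→d5:-→d6:H2→d7:-→d8:-→d9:-→d10:-→d11:-→d12:-→d13:-→d14:-→d15:-→d16:H7→d17:-→d18:H6  best=H6
  add 249.193.178.104/29 -> H6 at depth 29
  add 0.0.0.0/0 -> H3 at depth 0
  del 99.32.0.0/12 (clear depth 12)
  add 248.0.0.0/7 -> H1 at depth 7
  add 0.0.0.0/0 -> H0 at depth 0
  add 249.192.0.0/12 -> H7 at depth 12
  del 0.0.0.0/0 (clear depth 0)
  ? 249.193.178.97  path d0:-→d1:-→d2:-→d3:-→d4:-→d5:-→d6:H2→d7:H1→d8:-→d9:-→d10:-→d11:-→d12:H7→d13:-→d14:-→d15:-→d16:H7→d17:-→d18:H6→d19:-→d20:-→d21:-→d22:-→d23:-→d24:H0→d25:H7→d26:-→d27:-→d28:H4  best=H4
  ? 30.132.37.234  path d0:-→d1:-  best=no-route
  ? 248.0.0.23  path d0:-→d1:-→d2:-→d3:-→d4:-→d5:-→d6:H2→d7:H1  best=H1

== LOOKUPS ==
["H6","H2","H2","H2","H7","H2","H7","H6","H0","H6","H4","no-route","H1"]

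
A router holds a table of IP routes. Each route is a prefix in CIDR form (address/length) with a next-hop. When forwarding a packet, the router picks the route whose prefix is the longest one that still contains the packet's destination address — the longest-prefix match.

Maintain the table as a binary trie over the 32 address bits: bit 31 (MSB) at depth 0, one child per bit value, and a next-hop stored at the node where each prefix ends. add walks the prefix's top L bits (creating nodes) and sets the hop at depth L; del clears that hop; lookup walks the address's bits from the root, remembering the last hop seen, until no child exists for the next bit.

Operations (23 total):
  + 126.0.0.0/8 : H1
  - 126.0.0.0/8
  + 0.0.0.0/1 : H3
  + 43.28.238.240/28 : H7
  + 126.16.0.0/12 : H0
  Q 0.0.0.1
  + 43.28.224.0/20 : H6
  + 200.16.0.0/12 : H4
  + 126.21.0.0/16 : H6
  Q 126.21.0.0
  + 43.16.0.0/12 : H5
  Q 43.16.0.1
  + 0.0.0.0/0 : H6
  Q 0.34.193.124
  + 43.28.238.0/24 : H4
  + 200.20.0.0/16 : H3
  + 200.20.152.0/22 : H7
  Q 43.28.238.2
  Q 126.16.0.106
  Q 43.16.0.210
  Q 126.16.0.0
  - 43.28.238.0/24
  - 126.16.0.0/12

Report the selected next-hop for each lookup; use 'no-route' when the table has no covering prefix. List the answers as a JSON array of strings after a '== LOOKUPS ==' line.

Trace:
  + 126.0.0.0/8 (H1) depth=8
  del 126.0.0.0/8 (clear depth 8)
  + 0.0.0.0/1 (H3) depth=1
  + 43.28.238.240/28 (H7) depth=28
  + 126.16.0.0/12 (H0) depth=12
  lookup 0.0.0.1: bits 00 walk d0:-→d1:H3→d2:- -> H3
  + 43.28.224.0/20 (H6) depth=20
  + 200.16.0.0/12 (H4) depth=12
  + 126.21.0.0/16 (H6) depth=16
  lookup 126.21.0.0: bits 0111111000010101 walk d0:-→d1:H3→d2:-→d3:-→d4:-→d5:-→d6:-→d7:-→d8:-→d9:-→d10:-→d11:-→d12:H0→d13:-→d14:-→d15:-→d16:H6 -> H6
  + 43.16.0.0/12 (H5) depth=12
  lookup 43.16.0.1: bits 001010110001 walk d0:-→d1:H3→d2:-→d3:-→d4:-→d5:-→d6:-→d7:-→d8:-→d9:-→d10:-→d11:-→d12:H5 -> H5
  + 0.0.0.0/0 (H6) depth=0
  lookup 0.34.193.124: bits 00 walk d0:H6→d1:H3→d2:- -> H3
  + 43.28.238.0/24 (H4) depth=24
  + 200.20.0.0/16 (H3) depth=16
  + 200.20.152.0/22 (H7) depth=22
  lookup 43.28.238.2: bits 001010110001110011101110 walk d0:H6→d1:H3→d2:-→d3:-→d4:-→d5:-→d6:-→d7:-→d8:-→d9:-→d10:-→d11:-→d12:H5→d13:-→d14:-→d15:-→d16:-→d17:-→d18:-→d19:-→d20:H6→d21:-→d22:-→d23:-→d24:H4 -> H4
  lookup 126.16.0.106: bits 0111111000010 walk d0:H6→d1:H3→d2:-→d3:-→d4:-→d5:-→d6:-→d7:-→d8:-→d9:-→d10:-→d11:-→d12:H0→d13:- -> H0
  lookup 43.16.0.210: bits 001010110001 walk d0:H6→d1:H3→d2:-→d3:-→d4:-→d5:-→d6:-→d7:-→d8:-→d9:-→d10:-→d11:-→d12:H5 -> H5
  lookup 126.16.0.0: bits 0111111000010 walk d0:H6→d1:H3→d2:-→d3:-→d4:-→d5:-→d6:-→d7:-→d8:-→d9:-→d10:-→d11:-→d12:H0→d13:- -> H0
  del 43.28.238.0/24 (clear depth 24)
  del 126.16.0.0/12 (clear depth 12)

== LOOKUPS ==
["H3","H6","H5","H3","H4","H0","H5","H0"]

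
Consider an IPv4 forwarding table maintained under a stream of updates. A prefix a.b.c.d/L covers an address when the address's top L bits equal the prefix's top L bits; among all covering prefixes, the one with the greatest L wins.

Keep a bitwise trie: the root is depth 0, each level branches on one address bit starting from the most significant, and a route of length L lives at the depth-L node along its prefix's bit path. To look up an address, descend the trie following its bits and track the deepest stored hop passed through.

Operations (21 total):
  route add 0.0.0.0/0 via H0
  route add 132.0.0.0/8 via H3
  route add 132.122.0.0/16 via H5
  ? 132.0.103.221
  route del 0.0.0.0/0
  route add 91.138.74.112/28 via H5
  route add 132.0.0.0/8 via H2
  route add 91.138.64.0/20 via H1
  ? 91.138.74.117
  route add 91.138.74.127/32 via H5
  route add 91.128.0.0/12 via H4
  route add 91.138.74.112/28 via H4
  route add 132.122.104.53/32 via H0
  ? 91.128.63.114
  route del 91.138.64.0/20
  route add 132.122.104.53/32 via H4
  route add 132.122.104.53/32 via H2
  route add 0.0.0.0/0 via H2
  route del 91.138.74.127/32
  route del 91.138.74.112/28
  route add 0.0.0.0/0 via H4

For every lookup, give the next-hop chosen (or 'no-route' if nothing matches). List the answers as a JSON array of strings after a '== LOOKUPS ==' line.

Trace:
  + 0.0.0.0/0 (H0) depth=0
  + 132.0.0.0/8 (H3) depth=8
  + 132.122.0.0/16 (H5) depth=16
  ? 132.0.103.221  path d0:H0→d1:-→d2:-→d3:-→d4:-→d5:-→d6:-→d7:-→d8:H3→d9:-  best=H3
  del 0.0.0.0/0 (clear depth 0)
  + 91.138.74.112/28 (H5) depth=28
  + 132.0.0.0/8 (H2) depth=8
  + 91.138.64.0/20 (H1) depth=20
  ? 91.138.74.117  path d0:-→d1:-→d2:-→d3:-→d4:-→d5:-→d6:-→d7:-→d8:-→d9:-→d10:-→d11:-→d12:-→d13:-→d14:-→d15:-→d16:-→d17:-→d18:-→d19:-→d20:H1→d21:-→d22:-→d23:-→d24:-→d25:-→d26:-→d27:-→d28:H5  best=H5
  + 91.138.74.127/32 (H5) depth=32
  + 91.128.0.0/12 (H4) depth=12
  + 91.138.74.112/28 (H4) depth=28
  + 132.122.104.53/32 (H0) depth=32
  ? 91.128.63.114  path d0:-→d1:-→d2:-→d3:-→d4:-→d5:-→d6:-→d7:-→d8:-→d9:-→d10:-→d11:-→d12:H4  best=H4
  del 91.138.64.0/20 (clear depth 20)
  + 132.122.104.53/32 (H4) depth=32
  + 132.122.104.53/32 (H2) depth=32
  + 0.0.0.0/0 (H2) depth=0
  del 91.138.74.127/32 (clear depth 32)
  del 91.138.74.112/28 (clear depth 28)
  + 0.0.0.0/0 (H4) depth=0

== LOOKUPS ==
["H3","H5","H4"]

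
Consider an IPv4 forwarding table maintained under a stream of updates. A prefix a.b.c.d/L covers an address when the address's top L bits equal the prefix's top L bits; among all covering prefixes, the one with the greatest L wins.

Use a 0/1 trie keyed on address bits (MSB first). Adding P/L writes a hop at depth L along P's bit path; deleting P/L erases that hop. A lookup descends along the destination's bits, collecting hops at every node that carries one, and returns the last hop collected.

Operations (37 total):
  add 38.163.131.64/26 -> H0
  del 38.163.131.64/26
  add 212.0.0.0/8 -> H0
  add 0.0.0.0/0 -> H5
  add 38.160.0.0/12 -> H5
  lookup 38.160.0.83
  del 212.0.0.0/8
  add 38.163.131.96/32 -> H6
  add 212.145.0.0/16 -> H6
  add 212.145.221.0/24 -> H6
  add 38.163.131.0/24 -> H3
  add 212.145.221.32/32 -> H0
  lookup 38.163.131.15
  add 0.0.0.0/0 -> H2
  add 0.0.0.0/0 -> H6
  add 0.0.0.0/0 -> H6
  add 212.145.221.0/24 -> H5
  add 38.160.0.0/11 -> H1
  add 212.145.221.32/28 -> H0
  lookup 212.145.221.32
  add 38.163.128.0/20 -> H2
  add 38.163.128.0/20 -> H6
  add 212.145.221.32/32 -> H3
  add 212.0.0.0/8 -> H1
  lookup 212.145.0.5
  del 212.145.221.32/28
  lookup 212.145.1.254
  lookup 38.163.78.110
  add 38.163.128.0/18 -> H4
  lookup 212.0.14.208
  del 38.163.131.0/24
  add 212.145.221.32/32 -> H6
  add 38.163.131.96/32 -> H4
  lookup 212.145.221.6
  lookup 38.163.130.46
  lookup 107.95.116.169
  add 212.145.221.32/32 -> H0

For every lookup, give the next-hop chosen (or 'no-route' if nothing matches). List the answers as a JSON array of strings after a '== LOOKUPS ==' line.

Apply in order:
  add 38.163.131.64/26 -> H0 at depth 26
  del 38.163.131.64/26 (clear depth 26)
  add 212.0.0.0/8 -> H0 at depth 8
  add 0.0.0.0/0 -> H5 at depth 0
  add 38.160.0.0/12 -> H5 at depth 12
  lookup 38.160.0.83: bits 00100110101000 walk d0:H5→d1:-→d2:-→d3:-→d4:-→d5:-→d6:-→d7:-→d8:-→d9:-→d10:-→d11:-→d12:H5→d13:-→d14:- -> H5
  del 212.0.0.0/8 (clear depth 8)
  add 38.163.131.96/32 -> H6 at depth 32
  add 212.145.0.0/16 -> H6 at depth 16
  add 212.145.221.0/24 -> H6 at depth 24
  add 38.163.131.0/24 -> H3 at depth 24
  add 212.145.221.32/32 -> H0 at depth 32
  lookup 38.163.131.15: bits 0010011010100011100000110 walk d0:H5→d1:-→d2:-→d3:-→d4:-→d5:-→d6:-→d7:-→d8:-→d9:-→d10:-→d11:-→d12:H5→d13:-→d14:-→d15:-→d16:-→d17:-→d18:-→d19:-→d20:-→d21:-→d22:-→d23:-→d24:H3→d25:- -> H3
  add 0.0.0.0/0 -> H2 at depth 0
  add 0.0.0.0/0 -> H6 at depth 0
  add 0.0.0.0/0 -> H6 at depth 0
  add 212.145.221.0/24 -> H5 at depth 24
  add 38.160.0.0/11 -> H1 at depth 11
  add 212.145.221.32/28 -> H0 at depth 28
  lookup 212.145.221.32: bits 11010100100100011101110100100000 walk d0:H6→d1:-→d2:-→d3:-→d4:-→d5:-→d6:-→d7:-→d8:-→d9:-→d10:-→d11:-→d12:-→d13:-→d14:-→d15:-→d16:H6→d17:-→d18:-→d19:-→d20:-→d21:-→d22:-→d23:-→d24:H5→d25:-→d26:-→d27:-→d28:H0→d29:-→d30:-→d31:-→d32:H0 -> H0
  add 38.163.128.0/20 -> H2 at depth 20
  add 38.163.128.0/20 -> H6 at depth 20
  add 212.145.221.32/32 -> H3 at depth 32
  add 212.0.0.0/8 -> H1 at depth 8
  lookup 212.145.0.5: bits 1101010010010001 walk d0:H6→d1:-→d2:-→d3:-→d4:-→d5:-→d6:-→d7:-→d8:H1→d9:-→d10:-→d11:-→d12:-→d13:-→d14:-→d15:-→d16:H6 -> H6
  del 212.145.221.32/28 (clear depth 28)
  lookup 212.145.1.254: bits 1101010010010001 walk d0:H6→d1:-→d2:-→d3:-→d4:-→d5:-→d6:-→d7:-→d8:H1→d9:-→d10:-→d11:-→d12:-→d13:-→d14:-→d15:-→d16:H6 -> H6
  lookup 38.163.78.110: bits 0010011010100011 walk d0:H6→d1:-→d2:-→d3:-→d4:-→d5:-→d6:-→d7:-→d8:-→d9:-→d10:-→d11:H1→d12:H5→d13:-→d14:-→d15:-→d16:- -> H5
  add 38.163.128.0/18 -> H4 at depth 18
  lookup 212.0.14.208: bits 11010100 walk d0:H6→d1:-→d2:-→d3:-→d4:-→d5:-→d6:-→d7:-→d8:H1 -> H1
  del 38.163.131.0/24 (clear depth 24)
  add 212.145.221.32/32 -> H6 at depth 32
  add 38.163.131.96/32 -> H4 at depth 32
  lookup 212.145.221.6: bits 11010100100100011101110100 walk d0:H6→d1:-→d2:-→d3:-→d4:-→d5:-→d6:-→d7:-→d8:H1→d9:-→d10:-→d11:-→d12:-→d13:-→d14:-→d15:-→d16:H6→d17:-→d18:-→d19:-→d20:-→d21:-→d22:-→d23:-→d24:H5→d25:-→d26:- -> H5
  lookup 38.163.130.46: bits 00100110101000111000001 walk d0:H6→d1:-→d2:-→d3:-→d4:-→d5:-→d6:-→d7:-→d8:-→d9:-→d10:-→d11:H1→d12:H5→d13:-→d14:-→d15:-→d16:-→d17:-→d18:H4→d19:-→d20:H6→d21:-→d22:-→d23:- -> H6
  lookup 107.95.116.169: bits 0 walk d0:H6→d1:- -> H6
  add 212.145.221.32/32 -> H0 at depth 32

== LOOKUPS ==
["H5","H3","H0","H6","H6","H5","H1","H5","H6","H6"]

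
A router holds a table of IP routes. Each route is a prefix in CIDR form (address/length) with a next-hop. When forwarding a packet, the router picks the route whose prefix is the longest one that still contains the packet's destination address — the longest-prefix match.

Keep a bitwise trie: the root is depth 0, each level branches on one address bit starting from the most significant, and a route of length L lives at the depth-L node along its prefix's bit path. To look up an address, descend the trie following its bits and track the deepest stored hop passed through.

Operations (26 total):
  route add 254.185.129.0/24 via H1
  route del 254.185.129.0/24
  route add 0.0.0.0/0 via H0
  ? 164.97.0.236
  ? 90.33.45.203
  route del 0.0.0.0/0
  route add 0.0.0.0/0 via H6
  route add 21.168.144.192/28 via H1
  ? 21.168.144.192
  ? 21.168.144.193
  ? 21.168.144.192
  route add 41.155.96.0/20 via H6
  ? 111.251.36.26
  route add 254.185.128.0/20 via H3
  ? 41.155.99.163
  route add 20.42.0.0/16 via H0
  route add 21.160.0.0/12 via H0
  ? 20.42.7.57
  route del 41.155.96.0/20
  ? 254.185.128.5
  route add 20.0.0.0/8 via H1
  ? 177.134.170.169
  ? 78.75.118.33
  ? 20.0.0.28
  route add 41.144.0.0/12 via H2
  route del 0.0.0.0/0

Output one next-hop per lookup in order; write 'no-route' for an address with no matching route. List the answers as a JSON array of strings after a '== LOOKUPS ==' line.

Trace:
  add 254.185.129.0/24 -> H1 at depth 24
  del 254.185.129.0/24 (clear depth 24)
  add 0.0.0.0/0 -> H0 at depth 0
  lookup 164.97.0.236: bits 1 walk d0:H0→d1:- -> H0
  lookup 90.33.45.203: bits ε walk d0:H0 -> H0
  del 0.0.0.0/0 (clear depth 0)
  add 0.0.0.0/0 -> H6 at depth 0
  add 21.168.144.192/28 -> H1 at depth 28
  lookup 21.168.144.192: bits 0001010110101000100100001100 walk d0:H6→d1:-→d2:-→d3:-→d4:-→d5:-→d6:-→d7:-→d8:-→d9:-→d10:-→d11:-→d12:-→d13:-→d14:-→d15:-→d16:-→d17:-→d18:-→d19:-→d20:-→d21:-→d22:-→d23:-→d24:-→d25:-→d26:-→d27:-→d28:H1 -> H1
  lookup 21.168.144.193: bits 0001010110101000100100001100 walk d0:H6→d1:-→d2:-→d3:-→d4:-→d5:-→d6:-→d7:-→d8:-→d9:-→d10:-→d11:-→d12:-→d13:-→d14:-→d15:-→d16:-→d17:-→d18:-→d19:-→d20:-→d21:-→d22:-→d23:-→d24:-→d25:-→d26:-→d27:-→d28:H1 -> H1
  lookup 21.168.144.192: bits 0001010110101000100100001100 walk d0:H6→d1:-→d2:-→d3:-→d4:-→d5:-→d6:-→d7:-→d8:-→d9:-→d10:-→d11:-→d12:-→d13:-→d14:-→d15:-→d16:-→d17:-→d18:-→d19:-→d20:-→d21:-→d22:-→d23:-→d24:-→d25:-→d26:-→d27:-→d28:H1 -> H1
  add 41.155.96.0/20 -> H6 at depth 20
  lookup 111.251.36.26: bits 0 walk d0:H6→d1:- -> H6
  add 254.185.128.0/20 -> H3 at depth 20
  lookup 41.155.99.163: bits 00101001100110110110 walk d0:H6→d1:-→d2:-→d3:-→d4:-→d5:-→d6:-→d7:-→d8:-→d9:-→d10:-→d11:-→d12:-→d13:-→d14:-→d15:-→d16:-→d17:-→d18:-→d19:-→d20:H6 -> H6
  add 20.42.0.0/16 -> H0 at depth 16
  add 21.160.0.0/12 -> H0 at depth 12
  lookup 20.42.7.57: bits 0001010000101010 walk d0:H6→d1:-→d2:-→d3:-→d4:-→d5:-→d6:-→d7:-→d8:-→d9:-→d10:-→d11:-→d12:-→d13:-→d14:-→d15:-→d16:H0 -> H0
  del 41.155.96.0/20 (clear depth 20)
  lookup 254.185.128.5: bits 11111110101110011000000 walk d0:H6→d1:-→d2:-→d3:-→d4:-→d5:-→d6:-→d7:-→d8:-→d9:-→d10:-→d11:-→d12:-→d13:-→d14:-→d15:-→d16:-→d17:-→d18:-→d19:-→d20:H3→d21:-→d22:-→d23:- -> H3
  add 20.0.0.0/8 -> H1 at depth 8
  lookup 177.134.170.169: bits 1 walk d0:H6→d1:- -> H6
  lookup 78.75.118.33: bits 0 walk d0:H6→d1:- -> H6
  lookup 20.0.0.28: bits 0001010000 walk d0:H6→d1:-→d2:-→d3:-→d4:-→d5:-→d6:-→d7:-→d8:H1→d9:-→d10:- -> H1
  add 41.144.0.0/12 -> H2 at depth 12
  del 0.0.0.0/0 (clear depth 0)

== LOOKUPS ==
["H0","H0","H1","H1","H1","H6","H6","H0","H3","H6","H6","H1"]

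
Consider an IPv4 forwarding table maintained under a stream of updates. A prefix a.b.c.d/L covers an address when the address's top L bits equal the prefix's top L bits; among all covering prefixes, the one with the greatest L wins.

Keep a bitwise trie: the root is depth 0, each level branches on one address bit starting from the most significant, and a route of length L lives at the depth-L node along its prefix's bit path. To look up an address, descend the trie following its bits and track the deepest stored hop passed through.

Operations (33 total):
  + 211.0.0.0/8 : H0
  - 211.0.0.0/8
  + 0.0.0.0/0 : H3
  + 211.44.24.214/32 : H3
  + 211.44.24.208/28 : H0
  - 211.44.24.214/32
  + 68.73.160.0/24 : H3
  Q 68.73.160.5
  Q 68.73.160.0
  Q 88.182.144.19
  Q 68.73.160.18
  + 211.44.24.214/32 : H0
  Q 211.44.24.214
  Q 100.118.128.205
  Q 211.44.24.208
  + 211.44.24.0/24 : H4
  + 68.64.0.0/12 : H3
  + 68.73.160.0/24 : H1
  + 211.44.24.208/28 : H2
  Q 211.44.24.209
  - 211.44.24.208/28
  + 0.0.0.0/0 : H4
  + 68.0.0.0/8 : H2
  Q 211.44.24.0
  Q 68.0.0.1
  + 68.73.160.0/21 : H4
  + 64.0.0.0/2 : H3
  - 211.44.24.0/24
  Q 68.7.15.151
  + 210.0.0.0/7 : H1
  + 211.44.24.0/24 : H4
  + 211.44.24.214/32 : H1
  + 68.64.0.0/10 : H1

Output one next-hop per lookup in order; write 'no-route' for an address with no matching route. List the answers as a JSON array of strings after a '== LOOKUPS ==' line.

Process each operation:
  + 211.0.0.0/8 (H0) depth=8
  - 211.0.0.0/8 clear@8
  + 0.0.0.0/0 (H3) depth=0
  + 211.44.24.214/32 (H3) depth=32
  + 211.44.24.208/28 (H0) depth=28
  - 211.44.24.214/32 clear@32
  + 68.73.160.0/24 (H3) depth=24
  lookup 68.73.160.5: bits 010001000100100110100000 walk d0:H3→d1:-→d2:-→d3:-→d4:-→d5:-→d6:-→d7:-→d8:-→d9:-→d10:-→d11:-→d12:-→d13:-→d14:-→d15:-→d16:-→d17:-→d18:-→d19:-→d20:-→d21:-→d22:-→d23:-→d24:H3 -> H3
  lookup 68.73.160.0: bits 010001000100100110100000 walk d0:H3→d1:-→d2:-→d3:-→d4:-→d5:-→d6:-→d7:-→d8:-→d9:-→d10:-→d11:-→d12:-→d13:-→d14:-→d15:-→d16:-→d17:-→d18:-→d19:-→d20:-→d21:-→d22:-→d23:-→d24:H3 -> H3
  lookup 88.182.144.19: bits 010 walk d0:H3→d1:-→d2:-→d3:- -> H3
  lookup 68.73.160.18: bits 010001000100100110100000 walk d0:H3→d1:-→d2:-→d3:-→d4:-→d5:-→d6:-→d7:-→d8:-→d9:-→d10:-→d11:-→d12:-→d13:-→d14:-→d15:-→d16:-→d17:-→d18:-→d19:-→d20:-→d21:-→d22:-→d23:-→d24:H3 -> H3
  + 211.44.24.214/32 (H0) depth=32
  lookup 211.44.24.214: bits 11010011001011000001100011010110 walk d0:H3→d1:-→d2:-→d3:-→d4:-→d5:-→d6:-→d7:-→d8:-→d9:-→d10:-→d11:-→d12:-→d13:-→d14:-→d15:-→d16:-→d17:-→d18:-→d19:-→d20:-→d21:-→d22:-→d23:-→d24:-→d25:-→d26:-→d27:-→d28:H0→d29:-→d30:-→d31:-→d32:H0 -> H0
  lookup 100.118.128.205: bits 01 walk d0:H3→d1:-→d2:- -> H3
  lookup 211.44.24.208: bits 11010011001011000001100011010 walk d0:H3→d1:-→d2:-→d3:-→d4:-→d5:-→d6:-→d7:-→d8:-→d9:-→d10:-→d11:-→d12:-→d13:-→d14:-→d15:-→d16:-→d17:-→d18:-→d19:-→d20:-→d21:-→d22:-→d23:-→d24:-→d25:-→d26:-→d27:-→d28:H0→d29:- -> H0
  + 211.44.24.0/24 (H4) depth=24
  + 68.64.0.0/12 (H3) depth=12
  + 68.73.160.0/24 (H1) depth=24
  + 211.44.24.208/28 (H2) depth=28
  lookup 211.44.24.209: bits 11010011001011000001100011010 walk d0:H3→d1:-→d2:-→d3:-→d4:-→d5:-→d6:-→d7:-→d8:-→d9:-→d10:-→d11:-→d12:-→d13:-→d14:-→d15:-→d16:-→d17:-→d18:-→d19:-→d20:-→d21:-→d22:-→d23:-→d24:H4→d25:-→d26:-→d27:-→d28:H2→d29:- -> H2
  - 211.44.24.208/28 clear@28
  + 0.0.0.0/0 (H4) depth=0
  + 68.0.0.0/8 (H2) depth=8
  lookup 211.44.24.0: bits 110100110010110000011000 walk d0:H4→d1:-→d2:-→d3:-→d4:-→d5:-→d6:-→d7:-→d8:-→d9:-→d10:-→d11:-→d12:-→d13:-→d14:-→d15:-→d16:-→d17:-→d18:-→d19:-→d20:-→d21:-→d22:-→d23:-→d24:H4 -> H4
  lookup 68.0.0.1: bits 010001000 walk d0:H4→d1:-→d2:-→d3:-→d4:-→d5:-→d6:-→d7:-→d8:H2→d9:- -> H2
  + 68.73.160.0/21 (H4) depth=21
  + 64.0.0.0/2 (H3) depth=2
  - 211.44.24.0/24 clear@24
  lookup 68.7.15.151: bits 010001000 walk d0:H4→d1:-→d2:H3→d3:-→d4:-→d5:-→d6:-→d7:-→d8:H2→d9:- -> H2
  + 210.0.0.0/7 (H1) depth=7
  + 211.44.24.0/24 (H4) depth=24
  + 211.44.24.214/32 (H1) depth=32
  + 68.64.0.0/10 (H1) depth=10

== LOOKUPS ==
["H3","H3","H3","H3","H0","H3","H0","H2","H4","H2","H2"]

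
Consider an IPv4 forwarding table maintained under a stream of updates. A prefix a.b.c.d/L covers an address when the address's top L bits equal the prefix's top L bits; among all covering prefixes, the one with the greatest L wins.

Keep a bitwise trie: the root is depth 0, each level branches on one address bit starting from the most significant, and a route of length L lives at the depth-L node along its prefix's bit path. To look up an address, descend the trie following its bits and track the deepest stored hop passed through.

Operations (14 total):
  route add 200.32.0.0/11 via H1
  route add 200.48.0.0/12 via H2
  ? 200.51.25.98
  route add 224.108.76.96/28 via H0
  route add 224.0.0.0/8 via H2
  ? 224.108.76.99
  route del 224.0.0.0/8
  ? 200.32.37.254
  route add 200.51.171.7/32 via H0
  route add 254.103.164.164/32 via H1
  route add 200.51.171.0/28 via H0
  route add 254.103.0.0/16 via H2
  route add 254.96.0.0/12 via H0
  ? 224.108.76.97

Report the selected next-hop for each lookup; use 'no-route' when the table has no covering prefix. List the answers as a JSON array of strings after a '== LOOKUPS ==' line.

Trace:
  add 200.32.0.0/11 -> H1 at depth 11
  add 200.48.0.0/12 -> H2 at depth 12
  Q 200.51.25.98: descend 110010000011 ; hops seen [H1,H2] ; pick H2
  add 224.108.76.96/28 -> H0 at depth 28
  add 224.0.0.0/8 -> H2 at depth 8
  Q 224.108.76.99: descend 1110000001101100010011000110 ; hops seen [H2,H0] ; pick H0
  - 224.0.0.0/8 clear@8
  Q 200.32.37.254: descend 11001000001 ; hops seen [H1] ; pick H1
  add 200.51.171.7/32 -> H0 at depth 32
  add 254.103.164.164/32 -> H1 at depth 32
  add 200.51.171.0/28 -> H0 at depth 28
  add 254.103.0.0/16 -> H2 at depth 16
  add 254.96.0.0/12 -> H0 at depth 12
  Q 224.108.76.97: descend 1110000001101100010011000110 ; hops seen [H0] ; pick H0

== LOOKUPS ==
["H2","H0","H1","H0"]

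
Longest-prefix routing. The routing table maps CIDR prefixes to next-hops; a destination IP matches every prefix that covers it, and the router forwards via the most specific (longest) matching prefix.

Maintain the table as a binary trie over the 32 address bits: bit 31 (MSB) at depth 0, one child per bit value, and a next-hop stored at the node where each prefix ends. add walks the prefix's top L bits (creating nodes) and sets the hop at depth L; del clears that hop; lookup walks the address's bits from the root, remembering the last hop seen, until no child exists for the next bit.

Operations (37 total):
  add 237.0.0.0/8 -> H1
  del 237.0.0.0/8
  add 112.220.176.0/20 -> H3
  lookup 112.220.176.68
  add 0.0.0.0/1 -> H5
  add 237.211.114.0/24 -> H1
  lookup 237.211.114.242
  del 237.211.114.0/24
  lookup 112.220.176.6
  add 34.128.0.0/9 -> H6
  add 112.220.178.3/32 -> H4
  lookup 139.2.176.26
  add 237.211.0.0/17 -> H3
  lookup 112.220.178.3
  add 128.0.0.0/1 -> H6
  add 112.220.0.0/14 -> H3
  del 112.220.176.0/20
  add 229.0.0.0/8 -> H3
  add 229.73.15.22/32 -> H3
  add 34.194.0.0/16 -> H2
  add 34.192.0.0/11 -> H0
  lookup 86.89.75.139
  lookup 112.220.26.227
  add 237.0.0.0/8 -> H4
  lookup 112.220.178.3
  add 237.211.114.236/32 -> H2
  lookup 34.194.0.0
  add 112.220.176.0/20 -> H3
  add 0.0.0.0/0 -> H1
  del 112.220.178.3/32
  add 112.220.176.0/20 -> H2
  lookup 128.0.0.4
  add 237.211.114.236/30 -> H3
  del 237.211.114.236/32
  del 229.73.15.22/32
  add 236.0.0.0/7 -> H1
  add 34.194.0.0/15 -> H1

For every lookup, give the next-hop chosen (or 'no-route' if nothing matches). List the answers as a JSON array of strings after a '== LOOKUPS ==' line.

Trace:
  add 237.0.0.0/8 -> H1 at depth 8
  del 237.0.0.0/8 (clear depth 8)
  add 112.220.176.0/20 -> H3 at depth 20
  ? 112.220.176.68  path d0:-→d1:-→d2:-→d3:-→d4:-→d5:-→d6:-→d7:-→d8:-→d9:-→d10:-→d11:-→d12:-→d13:-→d14:-→d15:-→d16:-→d17:-→d18:-→d19:-→d20:H3  best=H3
  add 0.0.0.0/1 -> H5 at depth 1
  add 237.211.114.0/24 -> H1 at depth 24
  ? 237.211.114.242  path d0:-→d1:-→d2:-→d3:-→d4:-→d5:-→d6:-→d7:-→d8:-→d9:-→d10:-→d11:-→d12:-→d13:-→d14:-→d15:-→d16:-→d17:-→d18:-→d19:-→d20:-→d21:-→d22:-→d23:-→d24:H1  best=H1
  del 237.211.114.0/24 (clear depth 24)
  ? 112.220.176.6  path d0:-→d1:H5→d2:-→d3:-→d4:-→d5:-→d6:-→d7:-→d8:-→d9:-→d10:-→d11:-→d12:-→d13:-→d14:-→d15:-→d16:-→d17:-→d18:-→d19:-→d20:H3  best=H3
  add 34.128.0.0/9 -> H6 at depth 9
  add 112.220.178.3/32 -> H4 at depth 32
  ? 139.2.176.26  path d0:-→d1:-  best=no-route
  add 237.211.0.0/17 -> H3 at depth 17
  ? 112.220.178.3  path d0:-→d1:H5→d2:-→d3:-→d4:-→d5:-→d6:-→d7:-→d8:-→d9:-→d10:-→d11:-→d12:-→d13:-→d14:-→d15:-→d16:-→d17:-→d18:-→d19:-→d20:H3→d21:-→d22:-→d23:-→d24:-→d25:-→d26:-→d27:-→d28:-→d29:-→d30:-→d31:-→d32:H4  best=H4
  add 128.0.0.0/1 -> H6 at depth 1
  add 112.220.0.0/14 -> H3 at depth 14
  del 112.220.176.0/20 (clear depth 20)
  add 229.0.0.0/8 -> H3 at depth 8
  add 229.73.15.22/32 -> H3 at depth 32
  add 34.194.0.0/16 -> H2 at depth 16
  add 34.192.0.0/11 -> H0 at depth 11
  ? 86.89.75.139  path d0:-→d1:H5→d2:-  best=H5
  ? 112.220.26.227  path d0:-→d1:H5→d2:-→d3:-→d4:-→d5:-→d6:-→d7:-→d8:-→d9:-→d10:-→d11:-→d12:-→d13:-→d14:H3→d15:-→d16:-  best=H3
  add 237.0.0.0/8 -> H4 at depth 8
  ? 112.220.178.3  path d0:-→d1:H5→d2:-→d3:-→d4:-→d5:-→d6:-→d7:-→d8:-→d9:-→d10:-→d11:-→d12:-→d13:-→d14:H3→d15:-→d16:-→d17:-→d18:-→d19:-→d20:-→d21:-→d22:-→d23:-→d24:-→d25:-→d26:-→d27:-→d28:-→d29:-→d30:-→d31:-→d32:H4  best=H4
  add 237.211.114.236/32 -> H2 at depth 32
  ? 34.194.0.0  path d0:-→d1:H5→d2:-→d3:-→d4:-→d5:-→d6:-→d7:-→d8:-→d9:H6→d10:-→d11:H0→d12:-→d13:-→d14:-→d15:-→d16:H2  best=H2
  add 112.220.176.0/20 -> H3 at depth 20
  add 0.0.0.0/0 -> H1 at depth 0
  del 112.220.178.3/32 (clear depth 32)
  add 112.220.176.0/20 -> H2 at depth 20
  ? 128.0.0.4  path d0:H1→d1:H6  best=H6
  add 237.211.114.236/30 -> H3 at depth 30
  del 237.211.114.236/32 (clear depth 32)
  del 229.73.15.22/32 (clear depth 32)
  add 236.0.0.0/7 -> H1 at depth 7
  add 34.194.0.0/15 -> H1 at depth 15

== LOOKUPS ==
["H3","H1","H3","no-route","H4","H5","H3","H4","H2","H6"]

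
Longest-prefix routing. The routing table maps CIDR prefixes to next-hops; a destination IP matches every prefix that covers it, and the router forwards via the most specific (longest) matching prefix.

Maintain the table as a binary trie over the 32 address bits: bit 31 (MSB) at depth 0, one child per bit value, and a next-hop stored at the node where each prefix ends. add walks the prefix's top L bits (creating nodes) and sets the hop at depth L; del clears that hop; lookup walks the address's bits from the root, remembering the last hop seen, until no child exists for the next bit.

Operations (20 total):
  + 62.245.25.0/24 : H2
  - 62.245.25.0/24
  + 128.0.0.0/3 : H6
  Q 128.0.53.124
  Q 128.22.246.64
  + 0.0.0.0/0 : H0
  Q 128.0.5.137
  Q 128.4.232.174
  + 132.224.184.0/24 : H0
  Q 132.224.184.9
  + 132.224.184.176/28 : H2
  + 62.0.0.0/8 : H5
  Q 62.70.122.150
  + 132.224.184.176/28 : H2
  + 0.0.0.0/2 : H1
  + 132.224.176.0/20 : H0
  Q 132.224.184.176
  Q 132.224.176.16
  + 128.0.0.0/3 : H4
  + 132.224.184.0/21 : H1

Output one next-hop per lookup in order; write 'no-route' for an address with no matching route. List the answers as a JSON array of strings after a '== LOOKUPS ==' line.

Process each operation:
  add 62.245.25.0/24 -> H2 at depth 24
  - 62.245.25.0/24 clear@24
  add 128.0.0.0/3 -> H6 at depth 3
  ? 128.0.53.124  path d0:-→d1:-→d2:-→d3:H6  best=H6
  ? 128.22.246.64  path d0:-→d1:-→d2:-→d3:H6  best=H6
  add 0.0.0.0/0 -> H0 at depth 0
  ? 128.0.5.137  path d0:H0→d1:-→d2:-→d3:H6  best=H6
  ? 128.4.232.174  path d0:H0→d1:-→d2:-→d3:H6  best=H6
  add 132.224.184.0/24 -> H0 at depth 24
  ? 132.224.184.9  path d0:H0→d1:-→d2:-→d3:H6→d4:-→d5:-→d6:-→d7:-→d8:-→d9:-→d10:-→d11:-→d12:-→d13:-→d14:-→d15:-→d16:-→d17:-→d18:-→d19:-→d20:-→d21:-→d22:-→d23:-→d24:H0  best=H0
  add 132.224.184.176/28 -> H2 at depth 28
  add 62.0.0.0/8 -> H5 at depth 8
  ? 62.70.122.150  path d0:H0→d1:-→d2:-→d3:-→d4:-→d5:-→d6:-→d7:-→d8:H5  best=H5
  add 132.224.184.176/28 -> H2 at depth 28
  add 0.0.0.0/2 -> H1 at depth 2
  add 132.224.176.0/20 -> H0 at depth 20
  ? 132.224.184.176  path d0:H0→d1:-→d2:-→d3:H6→d4:-→d5:-→d6:-→d7:-→d8:-→d9:-→d10:-→d11:-→d12:-→d13:-→d14:-→d15:-→d16:-→d17:-→d18:-→d19:-→d20:H0→d21:-→d22:-→d23:-→d24:H0→d25:-→d26:-→d27:-→d28:H2  best=H2
  ? 132.224.176.16  path d0:H0→d1:-→d2:-→d3:H6→d4:-→d5:-→d6:-→d7:-→d8:-→d9:-→d10:-→d11:-→d12:-→d13:-→d14:-→d15:-→d16:-→d17:-→d18:-→d19:-→d20:H0  best=H0
  add 128.0.0.0/3 -> H4 at depth 3
  add 132.224.184.0/21 -> H1 at depth 21

== LOOKUPS ==
["H6","H6","H6","H6","H0","H5","H2","H0"]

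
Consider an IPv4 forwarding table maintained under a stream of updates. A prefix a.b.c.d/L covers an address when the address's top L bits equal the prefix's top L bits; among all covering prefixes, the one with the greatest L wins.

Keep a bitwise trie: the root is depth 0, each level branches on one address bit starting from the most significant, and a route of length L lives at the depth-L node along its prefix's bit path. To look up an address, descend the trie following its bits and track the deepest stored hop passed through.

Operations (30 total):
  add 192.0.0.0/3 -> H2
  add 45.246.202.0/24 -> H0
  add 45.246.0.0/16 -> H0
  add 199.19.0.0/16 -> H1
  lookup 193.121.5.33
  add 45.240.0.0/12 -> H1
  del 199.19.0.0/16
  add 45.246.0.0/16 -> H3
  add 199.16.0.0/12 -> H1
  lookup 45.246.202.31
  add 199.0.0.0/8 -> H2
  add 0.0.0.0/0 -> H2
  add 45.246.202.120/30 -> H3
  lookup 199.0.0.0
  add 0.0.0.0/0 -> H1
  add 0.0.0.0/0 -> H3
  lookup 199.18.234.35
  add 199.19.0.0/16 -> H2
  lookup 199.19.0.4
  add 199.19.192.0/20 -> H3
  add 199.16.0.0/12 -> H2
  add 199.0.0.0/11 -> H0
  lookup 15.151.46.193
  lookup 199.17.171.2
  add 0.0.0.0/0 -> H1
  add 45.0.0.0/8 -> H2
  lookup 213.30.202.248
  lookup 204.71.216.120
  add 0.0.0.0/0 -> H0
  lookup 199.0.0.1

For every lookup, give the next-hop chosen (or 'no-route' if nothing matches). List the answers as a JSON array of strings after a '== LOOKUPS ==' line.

Apply in order:
  + 192.0.0.0/3 (H2) depth=3
  + 45.246.202.0/24 (H0) depth=24
  + 45.246.0.0/16 (H0) depth=16
  + 199.19.0.0/16 (H1) depth=16
  lookup 193.121.5.33: bits 11000 walk d0:-→d1:-→d2:-→d3:H2→d4:-→d5:- -> H2
  + 45.240.0.0/12 (H1) depth=12
  del 199.19.0.0/16 (clear depth 16)
  + 45.246.0.0/16 (H3) depth=16
  + 199.16.0.0/12 (H1) depth=12
  lookup 45.246.202.31: bits 001011011111011011001010 walk d0:-→d1:-→d2:-→d3:-→d4:-→d5:-→d6:-→d7:-→d8:-→d9:-→d10:-→d11:-→d12:H1→d13:-→d14:-→d15:-→d16:H3→d17:-→d18:-→d19:-→d20:-→d21:-→d22:-→d23:-→d24:H0 -> H0
  + 199.0.0.0/8 (H2) depth=8
  + 0.0.0.0/0 (H2) depth=0
  + 45.246.202.120/30 (H3) depth=30
  lookup 199.0.0.0: bits 11000111000 walk d0:H2→d1:-→d2:-→d3:H2→d4:-→d5:-→d6:-→d7:-→d8:H2→d9:-→d10:-→d11:- -> H2
  + 0.0.0.0/0 (H1) depth=0
  + 0.0.0.0/0 (H3) depth=0
  lookup 199.18.234.35: bits 110001110001001 walk d0:H3→d1:-→d2:-→d3:H2→d4:-→d5:-→d6:-→d7:-→d8:H2→d9:-→d10:-→d11:-→d12:H1→d13:-→d14:-→d15:- -> H1
  + 199.19.0.0/16 (H2) depth=16
  lookup 199.19.0.4: bits 1100011100010011 walk d0:H3→d1:-→d2:-→d3:H2→d4:-→d5:-→d6:-→d7:-→d8:H2→d9:-→d10:-→d11:-→d12:H1→d13:-→d14:-→d15:-→d16:H2 -> H2
  + 199.19.192.0/20 (H3) depth=20
  + 199.16.0.0/12 (H2) depth=12
  + 199.0.0.0/11 (H0) depth=11
  lookup 15.151.46.193: bits 00 walk d0:H3→d1:-→d2:- -> H3
  lookup 199.17.171.2: bits 11000111000100 walk d0:H3→d1:-→d2:-→d3:H2→d4:-→d5:-→d6:-→d7:-→d8:H2→d9:-→d10:-→d11:H0→d12:H2→d13:-→d14:- -> H2
  + 0.0.0.0/0 (H1) depth=0
  + 45.0.0.0/8 (H2) depth=8
  lookup 213.30.202.248: bits 110 walk d0:H1→d1:-→d2:-→d3:H2 -> H2
  lookup 204.71.216.120: bits 1100 walk d0:H1→d1:-→d2:-→d3:H2→d4:- -> H2
  + 0.0.0.0/0 (H0) depth=0
  lookup 199.0.0.1: bits 11000111000 walk d0:H0→d1:-→d2:-→d3:H2→d4:-→d5:-→d6:-→d7:-→d8:H2→d9:-→d10:-→d11:H0 -> H0

== LOOKUPS ==
["H2","H0","H2","H1","H2","H3","H2","H2","H2","H0"]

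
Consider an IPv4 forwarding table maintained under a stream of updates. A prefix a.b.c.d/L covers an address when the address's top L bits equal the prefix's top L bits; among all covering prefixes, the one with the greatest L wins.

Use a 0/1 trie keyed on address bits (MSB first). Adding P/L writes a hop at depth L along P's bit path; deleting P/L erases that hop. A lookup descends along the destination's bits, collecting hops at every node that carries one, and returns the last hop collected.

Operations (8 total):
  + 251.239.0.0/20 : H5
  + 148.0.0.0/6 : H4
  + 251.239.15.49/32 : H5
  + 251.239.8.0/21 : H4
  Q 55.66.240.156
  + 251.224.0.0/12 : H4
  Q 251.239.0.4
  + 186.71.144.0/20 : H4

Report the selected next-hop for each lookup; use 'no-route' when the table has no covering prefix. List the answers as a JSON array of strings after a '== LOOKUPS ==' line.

Process each operation:
  add 251.239.0.0/20 -> H5 at depth 20
  add 148.0.0.0/6 -> H4 at depth 6
  add 251.239.15.49/32 -> H5 at depth 32
  add 251.239.8.0/21 -> H4 at depth 21
  lookup 55.66.240.156: bits ε walk d0:- -> no-route
  add 251.224.0.0/12 -> H4 at depth 12
  lookup 251.239.0.4: bits 11111011111011110000 walk d0:-→d1:-→d2:-→d3:-→d4:-→d5:-→d6:-→d7:-→d8:-→d9:-→d10:-→d11:-→d12:H4→d13:-→d14:-→d15:-→d16:-→d17:-→d18:-→d19:-→d20:H5 -> H5
  add 186.71.144.0/20 -> H4 at depth 20

== LOOKUPS ==
["no-route","H5"]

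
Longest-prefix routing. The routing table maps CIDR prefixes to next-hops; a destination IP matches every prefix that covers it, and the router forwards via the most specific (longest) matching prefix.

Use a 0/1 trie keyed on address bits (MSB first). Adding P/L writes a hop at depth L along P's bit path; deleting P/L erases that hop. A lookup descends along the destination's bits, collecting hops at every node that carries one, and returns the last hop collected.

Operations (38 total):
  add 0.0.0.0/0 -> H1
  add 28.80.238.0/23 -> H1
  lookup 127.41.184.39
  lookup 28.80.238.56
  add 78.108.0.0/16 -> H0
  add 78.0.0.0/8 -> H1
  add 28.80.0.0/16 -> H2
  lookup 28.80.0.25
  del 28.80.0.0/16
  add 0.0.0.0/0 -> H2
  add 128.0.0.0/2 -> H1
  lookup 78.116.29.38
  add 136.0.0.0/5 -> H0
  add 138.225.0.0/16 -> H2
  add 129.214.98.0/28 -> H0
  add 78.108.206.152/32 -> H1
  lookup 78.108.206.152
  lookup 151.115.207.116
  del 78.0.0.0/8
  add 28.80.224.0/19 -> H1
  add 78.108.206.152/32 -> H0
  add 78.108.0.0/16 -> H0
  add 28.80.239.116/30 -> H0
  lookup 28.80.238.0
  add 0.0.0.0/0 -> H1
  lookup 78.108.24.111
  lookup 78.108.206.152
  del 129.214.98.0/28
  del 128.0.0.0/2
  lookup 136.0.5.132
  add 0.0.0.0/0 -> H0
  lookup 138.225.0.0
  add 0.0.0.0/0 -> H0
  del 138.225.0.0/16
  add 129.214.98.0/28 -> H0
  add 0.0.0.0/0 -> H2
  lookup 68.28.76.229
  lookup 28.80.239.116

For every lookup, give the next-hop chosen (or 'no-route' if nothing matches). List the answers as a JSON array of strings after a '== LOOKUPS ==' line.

Apply in order:
  + 0.0.0.0/0 (H1) depth=0
  + 28.80.238.0/23 (H1) depth=23
  Q 127.41.184.39: descend 0 ; hops seen [H1] ; pick H1
  Q 28.80.238.56: descend 00011100010100001110111 ; hops seen [H1,H1] ; pick H1
  + 78.108.0.0/16 (H0) depth=16
  + 78.0.0.0/8 (H1) depth=8
  + 28.80.0.0/16 (H2) depth=16
  Q 28.80.0.25: descend 0001110001010000 ; hops seen [H1,H2] ; pick H2
  - 28.80.0.0/16 clear@16
  + 0.0.0.0/0 (H2) depth=0
  + 128.0.0.0/2 (H1) depth=2
  Q 78.116.29.38: descend 01001110011 ; hops seen [H2,H1] ; pick H1
  + 136.0.0.0/5 (H0) depth=5
  + 138.225.0.0/16 (H2) depth=16
  + 129.214.98.0/28 (H0) depth=28
  + 78.108.206.152/32 (H1) depth=32
  Q 78.108.206.152: descend 01001110011011001100111010011000 ; hops seen [H2,H1,H0,H1] ; pick H1
  Q 151.115.207.116: descend 100 ; hops seen [H2,H1] ; pick H1
  - 78.0.0.0/8 clear@8
  + 28.80.224.0/19 (H1) depth=19
  + 78.108.206.152/32 (H0) depth=32
  + 78.108.0.0/16 (H0) depth=16
  + 28.80.239.116/30 (H0) depth=30
  Q 28.80.238.0: descend 00011100010100001110111 ; hops seen [H2,H1,H1] ; pick H1
  + 0.0.0.0/0 (H1) depth=0
  Q 78.108.24.111: descend 0100111001101100 ; hops seen [H1,H0] ; pick H0
  Q 78.108.206.152: descend 01001110011011001100111010011000 ; hops seen [H1,H0,H0] ; pick H0
  - 129.214.98.0/28 clear@28
  - 128.0.0.0/2 clear@2
  Q 136.0.5.132: descend 100010 ; hops seen [H1,H0] ; pick H0
  + 0.0.0.0/0 (H0) depth=0
  Q 138.225.0.0: descend 1000101011100001 ; hops seen [H0,H0,H2] ; pick H2
  + 0.0.0.0/0 (H0) depth=0
  - 138.225.0.0/16 clear@16
  + 129.214.98.0/28 (H0) depth=28
  + 0.0.0.0/0 (H2) depth=0
  Q 68.28.76.229: descend 0100 ; hops seen [H2] ; pick H2
  Q 28.80.239.116: descend 000111000101000011101111011101 ; hops seen [H2,H1,H1,H0] ; pick H0

== LOOKUPS ==
["H1","H1","H2","H1","H1","H1","H1","H0","H0","H0","H2","H2","H0"]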